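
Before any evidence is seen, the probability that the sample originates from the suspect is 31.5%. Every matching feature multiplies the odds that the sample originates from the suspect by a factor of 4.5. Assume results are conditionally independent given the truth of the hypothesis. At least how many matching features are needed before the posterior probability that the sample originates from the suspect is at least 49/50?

Prior odds: 0.315 ÷ 0.685 = 63/137.
Likelihood ratio per matching feature = 4.5.
Target odds: 0.98 ÷ 0.02 = 49.
Require 4.5ⁿ ≥ 49 ÷ (63/137) = 959/9.
4.5³ = 91.125 falls short of 959/9 but 4.5⁴ = 410.0625 reaches it, so n = 4.

4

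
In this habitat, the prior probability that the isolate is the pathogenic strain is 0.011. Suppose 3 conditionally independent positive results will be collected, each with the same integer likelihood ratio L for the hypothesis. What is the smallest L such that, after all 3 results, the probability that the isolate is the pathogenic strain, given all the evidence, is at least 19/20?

12

Prior odds = 0.011/0.989 = 11/989.
Target odds = 0.95/0.05 = 19.
Need L³ ≥ 19 ÷ (11/989) = 18791/11.
11³ = 1331 < 18791/11 ≤ 1728 = 12³, so L = 12.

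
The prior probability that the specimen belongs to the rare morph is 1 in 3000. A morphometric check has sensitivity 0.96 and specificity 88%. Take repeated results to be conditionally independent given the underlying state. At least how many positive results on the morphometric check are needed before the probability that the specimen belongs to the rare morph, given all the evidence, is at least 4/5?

Prior odds: (1/3000) ÷ (2999/3000) = 1/2999.
False-positive rate = 1 − 0.88 = 0.12; likelihood ratio of a positive = 0.96/0.12 = 8.
Target posterior odds = 0.8/0.2 = 4.
Require 8ⁿ ≥ 4 ÷ (1/2999) = 11996.
8⁴ = 4096 falls short of 11996 but 8⁵ = 32768 reaches it, so n = 5.

5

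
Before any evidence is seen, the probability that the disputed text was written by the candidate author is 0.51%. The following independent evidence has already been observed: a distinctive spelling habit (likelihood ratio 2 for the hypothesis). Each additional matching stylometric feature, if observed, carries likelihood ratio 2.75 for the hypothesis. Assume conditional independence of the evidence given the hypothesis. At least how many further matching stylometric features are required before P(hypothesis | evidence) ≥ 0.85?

7

Prior odds = 0.0051/0.9949 = 51/9949.
Bayes factor of the evidence already in hand = 2.
Odds after that evidence = (51/9949) × 2 = 102/9949.
Target odds = 0.85/0.15 = 17/3.
Need 2.75ⁿ ≥ 17/3 ÷ (102/9949) = 9949/18.
2.75⁶ = 1771561/4096 falls short of 9949/18 but 2.75⁷ = 19487171/16384 reaches it, so n = 7.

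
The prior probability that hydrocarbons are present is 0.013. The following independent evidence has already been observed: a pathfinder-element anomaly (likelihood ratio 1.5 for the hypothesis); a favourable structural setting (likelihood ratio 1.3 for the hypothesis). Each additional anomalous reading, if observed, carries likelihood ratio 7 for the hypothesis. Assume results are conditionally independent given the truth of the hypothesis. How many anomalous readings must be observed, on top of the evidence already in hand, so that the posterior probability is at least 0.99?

Prior odds = 0.013/0.987 = 13/987.
Combined Bayes factor of the evidence already in hand = 1.5 × 1.3 = 1.95.
Odds after that evidence = (13/987) × 1.95 = 169/6580.
Target odds = 0.99/0.01 = 99.
Need 7ⁿ ≥ 99 ÷ (169/6580) = 651420/169.
7⁴ = 2401 falls short of 651420/169 but 7⁵ = 16807 reaches it, so n = 5.

5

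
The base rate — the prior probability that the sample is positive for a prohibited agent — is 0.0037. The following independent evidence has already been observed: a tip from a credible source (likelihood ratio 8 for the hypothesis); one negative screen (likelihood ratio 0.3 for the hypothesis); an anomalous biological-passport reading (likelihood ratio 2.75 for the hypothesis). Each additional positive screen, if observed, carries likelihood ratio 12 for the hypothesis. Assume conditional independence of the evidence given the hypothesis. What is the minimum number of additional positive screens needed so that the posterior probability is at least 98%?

Prior odds = 0.0037/0.9963 = 37/9963.
Combined Bayes factor of the evidence already in hand = 8 × 0.3 × 2.75 = 6.6.
Odds after that evidence = (37/9963) × 6.6 = 407/16605.
Target odds = 0.98/0.02 = 49.
Need 12ⁿ ≥ 49 ÷ (407/16605) = 813645/407.
12³ = 1728 falls short of 813645/407 but 12⁴ = 20736 reaches it, so n = 4.

4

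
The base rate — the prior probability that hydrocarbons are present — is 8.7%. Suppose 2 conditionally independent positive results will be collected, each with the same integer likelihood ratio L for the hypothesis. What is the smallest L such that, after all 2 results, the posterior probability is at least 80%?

Prior odds = 0.087/0.913 = 87/913.
Target odds = 0.8/0.2 = 4.
Need L² ≥ 4 ÷ (87/913) = 3652/87.
6² = 36 < 3652/87 ≤ 49 = 7², so L = 7.

7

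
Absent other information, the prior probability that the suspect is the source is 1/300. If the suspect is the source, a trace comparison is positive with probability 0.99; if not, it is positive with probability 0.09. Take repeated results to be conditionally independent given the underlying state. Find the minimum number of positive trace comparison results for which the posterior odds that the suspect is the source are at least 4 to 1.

3

Prior odds = (1/300)/(299/300) = 1/299.
Likelihood ratio of a positive = 0.99/0.09 = 11.
Target odds = 4.
Need (1/299) × 11ⁿ ≥ 4, i.e. 11ⁿ ≥ 1196.
11² = 121 falls short of 1196 but 11³ = 1331 reaches it, so n = 3.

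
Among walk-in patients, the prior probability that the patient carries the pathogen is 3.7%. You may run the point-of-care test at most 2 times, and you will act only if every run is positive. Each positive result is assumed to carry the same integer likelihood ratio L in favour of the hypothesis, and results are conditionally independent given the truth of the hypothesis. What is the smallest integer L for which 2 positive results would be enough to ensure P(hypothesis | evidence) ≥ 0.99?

Prior odds = 0.037/0.963 = 37/963.
Target odds = 0.99/0.01 = 99.
Need L² ≥ 99 ÷ (37/963) = 95337/37.
50² = 2500 < 95337/37 ≤ 2601 = 51², so L = 51.

51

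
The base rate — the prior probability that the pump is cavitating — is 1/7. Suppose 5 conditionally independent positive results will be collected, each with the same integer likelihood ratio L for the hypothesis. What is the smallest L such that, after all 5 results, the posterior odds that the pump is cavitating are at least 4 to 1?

Prior odds = (1/7)/(6/7) = 1/6.
Target odds = 4.
Need L⁵ ≥ 4 ÷ (1/6) = 24.
1⁵ = 1 < 24 ≤ 32 = 2⁵, so L = 2.

2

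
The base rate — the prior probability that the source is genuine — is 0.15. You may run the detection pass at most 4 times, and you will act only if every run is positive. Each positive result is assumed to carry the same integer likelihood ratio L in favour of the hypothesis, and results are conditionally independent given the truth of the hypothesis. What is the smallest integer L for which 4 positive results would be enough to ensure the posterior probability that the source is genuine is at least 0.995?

6

Prior odds = 0.15/0.85 = 3/17.
Target odds = 0.995/0.005 = 199.
Need L⁴ ≥ 199 ÷ (3/17) = 3383/3.
5⁴ = 625 < 3383/3 ≤ 1296 = 6⁴, so L = 6.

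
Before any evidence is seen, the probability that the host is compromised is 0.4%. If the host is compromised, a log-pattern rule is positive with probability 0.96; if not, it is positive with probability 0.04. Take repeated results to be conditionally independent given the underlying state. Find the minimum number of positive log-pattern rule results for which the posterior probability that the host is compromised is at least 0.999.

Prior odds = 0.004/0.996 = 1/249.
Likelihood ratio of a positive = 0.96/0.04 = 24.
Target odds: 0.999 ÷ 0.001 = 999.
Require 24ⁿ ≥ 999 ÷ (1/249) = 248751.
24³ = 13824 falls short of 248751 but 24⁴ = 331776 reaches it, so n = 4.

4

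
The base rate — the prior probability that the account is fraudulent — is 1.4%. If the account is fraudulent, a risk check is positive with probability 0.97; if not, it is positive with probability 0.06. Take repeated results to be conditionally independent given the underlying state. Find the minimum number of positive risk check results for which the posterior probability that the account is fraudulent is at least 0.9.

Prior odds = 0.014/0.986 = 7/493.
Likelihood ratio of a positive = 0.97/0.06 = 97/6.
Target odds: 0.9 ÷ 0.1 = 9.
Require (97/6)ⁿ ≥ 9 ÷ (7/493) = 4437/7.
(97/6)² = 9409/36 falls short of 4437/7 but (97/6)³ = 912673/216 reaches it, so n = 3.

3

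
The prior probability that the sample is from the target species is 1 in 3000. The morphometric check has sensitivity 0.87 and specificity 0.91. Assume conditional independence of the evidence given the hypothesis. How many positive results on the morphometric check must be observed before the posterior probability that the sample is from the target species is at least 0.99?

Prior odds: (1/3000) ÷ (2999/3000) = 1/2999.
False-positive rate = 1 − 0.91 = 0.09; likelihood ratio of a positive = 0.87/0.09 = 29/3.
Target posterior odds = 0.99/0.01 = 99.
Require (29/3)ⁿ ≥ 99 ÷ (1/2999) = 296901.
(29/3)⁵ = 20511149/243 falls short of 296901 but (29/3)⁶ = 594823321/729 reaches it, so n = 6.

6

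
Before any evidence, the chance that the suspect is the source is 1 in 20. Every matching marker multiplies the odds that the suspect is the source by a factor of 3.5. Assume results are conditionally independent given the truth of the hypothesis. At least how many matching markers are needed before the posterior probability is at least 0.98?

Prior odds: 0.05 ÷ 0.95 = 1/19.
Likelihood ratio per matching marker = 3.5.
Target posterior odds = 0.98/0.02 = 49.
Need (1/19) × 3.5ⁿ ≥ 49, i.e. 3.5ⁿ ≥ 931.
3.5⁵ = 525.21875 falls short of 931 but 3.5⁶ = 1838.265625 reaches it, so n = 6.

6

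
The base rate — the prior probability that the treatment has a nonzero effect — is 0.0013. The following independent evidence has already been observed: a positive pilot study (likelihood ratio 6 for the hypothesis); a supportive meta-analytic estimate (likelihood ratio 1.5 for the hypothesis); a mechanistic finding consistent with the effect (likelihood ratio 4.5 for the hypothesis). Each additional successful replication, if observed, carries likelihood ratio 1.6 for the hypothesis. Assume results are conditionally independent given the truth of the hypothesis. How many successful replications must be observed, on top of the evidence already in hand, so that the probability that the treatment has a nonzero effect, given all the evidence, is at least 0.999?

Prior odds = 0.0013/0.9987 = 13/9987.
Combined Bayes factor of the evidence already in hand = 6 × 1.5 × 4.5 = 40.5.
Odds after that evidence = (13/9987) × 40.5 = 351/6658.
Target odds = 0.999/0.001 = 999.
Need 1.6ⁿ ≥ 999 ÷ (351/6658) = 246346/13.
1.6²⁰ ≈12089.3 falls short of 246346/13 but 1.6²¹ ≈19342.8 reaches it, so n = 21.

21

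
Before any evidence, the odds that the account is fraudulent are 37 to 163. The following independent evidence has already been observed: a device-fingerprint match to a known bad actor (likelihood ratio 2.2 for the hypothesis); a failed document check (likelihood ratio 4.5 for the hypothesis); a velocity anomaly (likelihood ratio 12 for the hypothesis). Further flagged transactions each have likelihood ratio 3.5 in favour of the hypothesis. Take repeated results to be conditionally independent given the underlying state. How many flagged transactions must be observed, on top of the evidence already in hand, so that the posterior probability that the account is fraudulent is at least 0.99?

Prior odds = 37/163.
Combined Bayes factor of the evidence already in hand = 2.2 × 4.5 × 12 = 118.8.
Odds after that evidence = (37/163) × 118.8 = 21978/815.
Target odds = 0.99/0.01 = 99.
Need 3.5ⁿ ≥ 99 ÷ (21978/815) = 815/222.
3.5¹ = 3.5 falls short of 815/222 but 3.5² = 12.25 reaches it, so n = 2.

2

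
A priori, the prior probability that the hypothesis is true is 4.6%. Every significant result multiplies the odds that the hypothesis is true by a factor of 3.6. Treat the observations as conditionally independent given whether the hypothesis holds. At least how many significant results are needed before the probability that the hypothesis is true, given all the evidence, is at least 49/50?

Prior odds = 0.046/0.954 = 23/477.
Likelihood ratio per significant result = 3.6.
Target posterior odds = 0.98/0.02 = 49.
Require 3.6ⁿ ≥ 49 ÷ (23/477) = 23373/23.
3.6⁵ = 604.66176 falls short of 23373/23 but 3.6⁶ = 34012224/15625 reaches it, so n = 6.

6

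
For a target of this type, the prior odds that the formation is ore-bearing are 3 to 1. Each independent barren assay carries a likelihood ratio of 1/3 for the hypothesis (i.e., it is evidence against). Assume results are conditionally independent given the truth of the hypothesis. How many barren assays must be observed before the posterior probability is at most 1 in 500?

7

Prior odds = 3.
Likelihood ratio per barren assay = 1/3.
Target odds: 0.002 ÷ 0.998 = 1/499.
Require (1/3)ⁿ ≤ 1/499 ÷ 3 = 1/1497.
(1/3)⁶ = 1/729 is still above 1/1497 but (1/3)⁷ = 1/2187 is at or below it, so n = 7.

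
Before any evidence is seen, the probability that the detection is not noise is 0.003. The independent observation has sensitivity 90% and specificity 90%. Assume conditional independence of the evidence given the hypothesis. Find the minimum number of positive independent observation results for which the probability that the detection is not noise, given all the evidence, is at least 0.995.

Prior odds: 0.003 ÷ 0.997 = 3/997.
False-positive rate = 1 − 0.9 = 0.1; likelihood ratio of a positive = 0.9/0.1 = 9.
Target odds: 0.995 ÷ 0.005 = 199.
Require 9ⁿ ≥ 199 ÷ (3/997) = 198403/3.
9⁵ = 59049 falls short of 198403/3 but 9⁶ = 531441 reaches it, so n = 6.

6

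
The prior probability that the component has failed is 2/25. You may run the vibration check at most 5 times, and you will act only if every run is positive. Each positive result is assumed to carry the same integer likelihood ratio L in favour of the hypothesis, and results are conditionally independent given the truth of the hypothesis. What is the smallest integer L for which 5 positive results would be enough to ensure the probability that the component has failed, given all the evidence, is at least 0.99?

Prior odds = 0.08/0.92 = 2/23.
Target odds = 0.99/0.01 = 99.
Need L⁵ ≥ 99 ÷ (2/23) = 1138.5.
4⁵ = 1024 < 1138.5 ≤ 3125 = 5⁵, so L = 5.

5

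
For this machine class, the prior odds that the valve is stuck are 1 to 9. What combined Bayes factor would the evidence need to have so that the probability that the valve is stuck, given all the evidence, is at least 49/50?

441

Prior odds = 1/9.
Target odds = 0.98/0.02 = 49.
Required Bayes factor = 49 ÷ (1/9) = 441.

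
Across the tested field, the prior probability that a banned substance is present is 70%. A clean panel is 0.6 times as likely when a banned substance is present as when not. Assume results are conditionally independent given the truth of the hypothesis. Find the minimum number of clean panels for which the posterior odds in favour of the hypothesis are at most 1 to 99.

11

Prior odds: 0.7 ÷ 0.3 = 7/3.
Likelihood ratio per clean panel = 0.6.
Target odds = 1/99.
Need (7/3) × 0.6ⁿ ≤ 1/99, i.e. 0.6ⁿ ≤ 1/231.
0.6¹⁰ = 59049/9765625 is still above 1/231 but 0.6¹¹ = 177147/48828125 is at or below it, so n = 11.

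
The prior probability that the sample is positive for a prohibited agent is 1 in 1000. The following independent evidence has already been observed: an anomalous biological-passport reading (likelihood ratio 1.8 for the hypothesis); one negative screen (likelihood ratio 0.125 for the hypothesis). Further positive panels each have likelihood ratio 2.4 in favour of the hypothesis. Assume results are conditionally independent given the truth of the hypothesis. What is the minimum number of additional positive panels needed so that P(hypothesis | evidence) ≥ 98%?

15

Prior odds = 0.001/0.999 = 1/999.
Combined Bayes factor of the evidence already in hand = 1.8 × 0.125 = 0.225.
Odds after that evidence = (1/999) × 0.225 = 1/4440.
Target odds = 0.98/0.02 = 49.
Need 2.4ⁿ ≥ 49 ÷ (1/4440) = 217560.
2.4¹⁴ ≈210357 falls short of 217560 but 2.4¹⁵ ≈504857 reaches it, so n = 15.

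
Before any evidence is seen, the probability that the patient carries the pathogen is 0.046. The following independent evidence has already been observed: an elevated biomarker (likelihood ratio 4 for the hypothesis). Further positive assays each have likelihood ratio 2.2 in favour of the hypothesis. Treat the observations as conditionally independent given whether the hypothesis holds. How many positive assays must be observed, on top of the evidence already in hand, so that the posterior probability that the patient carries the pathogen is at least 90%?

Prior odds = 0.046/0.954 = 23/477.
Bayes factor of the evidence already in hand = 4.
Odds after that evidence = (23/477) × 4 = 92/477.
Target odds = 0.9/0.1 = 9.
Need 2.2ⁿ ≥ 9 ÷ (92/477) = 4293/92.
2.2⁴ = 23.4256 falls short of 4293/92 but 2.2⁵ = 51.53632 reaches it, so n = 5.

5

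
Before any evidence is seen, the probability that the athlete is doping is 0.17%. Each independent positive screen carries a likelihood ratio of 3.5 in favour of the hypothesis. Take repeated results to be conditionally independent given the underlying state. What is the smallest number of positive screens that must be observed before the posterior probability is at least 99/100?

Prior odds: 0.0017 ÷ 0.9983 = 17/9983.
Likelihood ratio per positive screen = 3.5.
Target posterior odds = 0.99/0.01 = 99.
Need (17/9983) × 3.5ⁿ ≥ 99, i.e. 3.5ⁿ ≥ 988317/17.
3.5⁸ = 5764801/256 falls short of 988317/17 but 3.5⁹ = 40353607/512 reaches it, so n = 9.

9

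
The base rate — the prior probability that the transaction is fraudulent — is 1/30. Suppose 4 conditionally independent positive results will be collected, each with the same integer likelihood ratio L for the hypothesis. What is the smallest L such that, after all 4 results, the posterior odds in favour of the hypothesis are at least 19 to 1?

5

Prior odds = (1/30)/(29/30) = 1/29.
Target odds = 19.
Need L⁴ ≥ 19 ÷ (1/29) = 551.
4⁴ = 256 < 551 ≤ 625 = 5⁴, so L = 5.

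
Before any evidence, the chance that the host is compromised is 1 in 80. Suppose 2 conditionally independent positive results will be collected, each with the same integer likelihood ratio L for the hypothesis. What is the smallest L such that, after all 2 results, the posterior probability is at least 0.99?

89

Prior odds = 0.0125/0.9875 = 1/79.
Target odds = 0.99/0.01 = 99.
Need L² ≥ 99 ÷ (1/79) = 7821.
88² = 7744 < 7821 ≤ 7921 = 89², so L = 89.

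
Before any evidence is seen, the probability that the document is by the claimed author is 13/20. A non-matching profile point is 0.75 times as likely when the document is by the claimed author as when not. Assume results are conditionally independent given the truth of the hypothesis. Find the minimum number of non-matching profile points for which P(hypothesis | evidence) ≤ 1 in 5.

7

Prior odds = 0.65/0.35 = 13/7.
Likelihood ratio per non-matching profile point = 0.75.
Target posterior odds = 0.2/0.8 = 0.25.
Need (13/7) × 0.75ⁿ ≤ 0.25, i.e. 0.75ⁿ ≤ 7/52.
0.75⁶ = 729/4096 is still above 7/52 but 0.75⁷ = 2187/16384 is at or below it, so n = 7.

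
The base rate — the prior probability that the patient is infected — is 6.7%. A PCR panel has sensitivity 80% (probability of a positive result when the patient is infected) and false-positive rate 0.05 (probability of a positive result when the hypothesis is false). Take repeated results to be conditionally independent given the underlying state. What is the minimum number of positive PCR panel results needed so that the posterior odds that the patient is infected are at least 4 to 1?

Prior odds: 0.067 ÷ 0.933 = 67/933.
Likelihood ratio of a positive result = 0.8/0.05 = 16.
Target odds = 4.
Need (67/933) × 16ⁿ ≥ 4, i.e. 16ⁿ ≥ 3732/67.
16¹ = 16 falls short of 3732/67 but 16² = 256 reaches it, so n = 2.

2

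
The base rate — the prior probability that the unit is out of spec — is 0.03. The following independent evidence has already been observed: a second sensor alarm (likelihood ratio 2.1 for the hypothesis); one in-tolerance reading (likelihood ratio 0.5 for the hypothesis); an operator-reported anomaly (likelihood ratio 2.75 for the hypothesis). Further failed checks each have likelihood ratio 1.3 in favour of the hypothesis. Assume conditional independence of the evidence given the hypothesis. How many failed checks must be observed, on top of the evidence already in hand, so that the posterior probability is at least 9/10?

18

Prior odds = 0.03/0.97 = 3/97.
Combined Bayes factor of the evidence already in hand = 2.1 × 0.5 × 2.75 = 2.8875.
Odds after that evidence = (3/97) × 2.8875 = 693/7760.
Target odds = 0.9/0.1 = 9.
Need 1.3ⁿ ≥ 9 ÷ (693/7760) = 7760/77.
1.3¹⁷ ≈86.5042 falls short of 7760/77 but 1.3¹⁸ ≈112.455 reaches it, so n = 18.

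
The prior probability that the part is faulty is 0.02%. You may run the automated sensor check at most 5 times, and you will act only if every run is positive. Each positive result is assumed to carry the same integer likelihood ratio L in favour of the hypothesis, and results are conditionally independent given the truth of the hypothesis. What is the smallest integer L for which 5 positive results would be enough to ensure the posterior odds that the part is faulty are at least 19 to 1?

10

Prior odds = 0.0002/0.9998 = 1/4999.
Target odds = 19.
Need L⁵ ≥ 19 ÷ (1/4999) = 94981.
9⁵ = 59049 < 94981 ≤ 100000 = 10⁵, so L = 10.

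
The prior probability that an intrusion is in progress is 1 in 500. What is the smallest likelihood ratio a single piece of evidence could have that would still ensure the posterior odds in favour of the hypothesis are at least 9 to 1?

4491

Prior odds = 0.002/0.998 = 1/499.
Target odds = 9.
Required Bayes factor = 9 ÷ (1/499) = 4491.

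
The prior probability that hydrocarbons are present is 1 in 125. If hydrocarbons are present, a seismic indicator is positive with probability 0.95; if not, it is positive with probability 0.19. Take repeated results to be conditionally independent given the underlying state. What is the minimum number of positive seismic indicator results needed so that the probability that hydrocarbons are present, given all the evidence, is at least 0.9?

5

Prior odds = 0.008/0.992 = 1/124.
Likelihood ratio of a positive = 0.95/0.19 = 5.
Target posterior odds = 0.9/0.1 = 9.
Require 5ⁿ ≥ 9 ÷ (1/124) = 1116.
5⁴ = 625 falls short of 1116 but 5⁵ = 3125 reaches it, so n = 5.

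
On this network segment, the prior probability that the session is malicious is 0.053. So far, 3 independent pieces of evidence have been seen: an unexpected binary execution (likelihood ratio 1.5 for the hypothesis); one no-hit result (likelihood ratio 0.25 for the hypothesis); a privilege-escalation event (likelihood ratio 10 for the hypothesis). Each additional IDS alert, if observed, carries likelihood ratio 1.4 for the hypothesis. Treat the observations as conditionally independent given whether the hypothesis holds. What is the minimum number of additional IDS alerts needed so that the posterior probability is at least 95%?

14

Prior odds = 0.053/0.947 = 53/947.
Combined Bayes factor of the evidence already in hand = 1.5 × 0.25 × 10 = 3.75.
Odds after that evidence = (53/947) × 3.75 = 795/3788.
Target odds = 0.95/0.05 = 19.
Need 1.4ⁿ ≥ 19 ÷ (795/3788) = 71972/795.
1.4¹³ ≈79.3715 falls short of 71972/795 but 1.4¹⁴ ≈111.12 reaches it, so n = 14.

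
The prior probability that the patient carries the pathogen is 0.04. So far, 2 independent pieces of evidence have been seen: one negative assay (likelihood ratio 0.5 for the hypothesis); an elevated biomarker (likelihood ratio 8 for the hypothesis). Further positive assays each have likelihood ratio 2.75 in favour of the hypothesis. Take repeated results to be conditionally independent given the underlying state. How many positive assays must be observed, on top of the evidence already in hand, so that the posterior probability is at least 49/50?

Prior odds = 0.04/0.96 = 1/24.
Combined Bayes factor of the evidence already in hand = 0.5 × 8 = 4.
Odds after that evidence = (1/24) × 4 = 1/6.
Target odds = 0.98/0.02 = 49.
Need 2.75ⁿ ≥ 49 ÷ (1/6) = 294.
2.75⁵ = 161051/1024 falls short of 294 but 2.75⁶ = 1771561/4096 reaches it, so n = 6.

6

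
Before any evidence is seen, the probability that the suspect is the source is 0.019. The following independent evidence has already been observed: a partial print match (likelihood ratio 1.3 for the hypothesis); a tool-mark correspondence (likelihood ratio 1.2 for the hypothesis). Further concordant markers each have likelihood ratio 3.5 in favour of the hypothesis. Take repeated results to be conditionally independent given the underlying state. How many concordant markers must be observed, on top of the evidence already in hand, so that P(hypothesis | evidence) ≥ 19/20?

6

Prior odds = 0.019/0.981 = 19/981.
Combined Bayes factor of the evidence already in hand = 1.3 × 1.2 = 1.56.
Odds after that evidence = (19/981) × 1.56 = 247/8175.
Target odds = 0.95/0.05 = 19.
Need 3.5ⁿ ≥ 19 ÷ (247/8175) = 8175/13.
3.5⁵ = 525.21875 falls short of 8175/13 but 3.5⁶ = 1838.265625 reaches it, so n = 6.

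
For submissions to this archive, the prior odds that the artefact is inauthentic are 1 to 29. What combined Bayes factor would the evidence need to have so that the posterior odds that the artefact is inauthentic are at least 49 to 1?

Prior odds = 1/29.
Target odds = 49.
Required Bayes factor = 49 ÷ (1/29) = 1421.

1421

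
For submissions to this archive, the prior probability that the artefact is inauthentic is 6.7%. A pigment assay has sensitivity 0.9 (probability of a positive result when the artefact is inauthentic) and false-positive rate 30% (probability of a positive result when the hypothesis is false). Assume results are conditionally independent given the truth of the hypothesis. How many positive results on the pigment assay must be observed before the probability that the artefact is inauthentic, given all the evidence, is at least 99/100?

Prior odds = 0.067/0.933 = 67/933.
Likelihood ratio of a positive result = 0.9/0.3 = 3.
Target odds: 0.99 ÷ 0.01 = 99.
Need (67/933) × 3ⁿ ≥ 99, i.e. 3ⁿ ≥ 92367/67.
3⁶ = 729 falls short of 92367/67 but 3⁷ = 2187 reaches it, so n = 7.

7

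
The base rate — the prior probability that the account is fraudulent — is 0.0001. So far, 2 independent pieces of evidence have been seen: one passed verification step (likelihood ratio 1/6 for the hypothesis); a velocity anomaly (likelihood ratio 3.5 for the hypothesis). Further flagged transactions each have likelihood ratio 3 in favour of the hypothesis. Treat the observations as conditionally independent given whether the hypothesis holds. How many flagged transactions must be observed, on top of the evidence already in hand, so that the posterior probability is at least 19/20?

12

Prior odds = 0.0001/0.9999 = 1/9999.
Combined Bayes factor of the evidence already in hand = (1/6) × 3.5 = 7/12.
Odds after that evidence = (1/9999) × 7/12 = 7/119988.
Target odds = 0.95/0.05 = 19.
Need 3ⁿ ≥ 19 ÷ (7/119988) = 2279772/7.
3¹¹ = 177147 falls short of 2279772/7 but 3¹² = 531441 reaches it, so n = 12.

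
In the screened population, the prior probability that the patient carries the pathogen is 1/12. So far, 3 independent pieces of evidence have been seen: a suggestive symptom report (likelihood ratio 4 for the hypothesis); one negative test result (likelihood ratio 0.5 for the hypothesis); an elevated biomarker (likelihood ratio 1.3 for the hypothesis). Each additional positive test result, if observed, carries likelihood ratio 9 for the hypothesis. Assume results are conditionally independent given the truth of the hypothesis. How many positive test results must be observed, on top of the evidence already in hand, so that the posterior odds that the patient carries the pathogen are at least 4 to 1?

Prior odds = (1/12)/(11/12) = 1/11.
Combined Bayes factor of the evidence already in hand = 4 × 0.5 × 1.3 = 2.6.
Odds after that evidence = (1/11) × 2.6 = 13/55.
Target odds = 4.
Need 9ⁿ ≥ 4 ÷ (13/55) = 220/13.
9¹ = 9 falls short of 220/13 but 9² = 81 reaches it, so n = 2.

2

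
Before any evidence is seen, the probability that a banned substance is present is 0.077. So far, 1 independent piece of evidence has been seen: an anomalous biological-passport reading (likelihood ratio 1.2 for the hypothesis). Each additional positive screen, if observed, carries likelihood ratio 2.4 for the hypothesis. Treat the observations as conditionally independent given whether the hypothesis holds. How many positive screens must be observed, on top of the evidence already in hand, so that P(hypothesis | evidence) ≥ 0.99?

Prior odds = 0.077/0.923 = 77/923.
Bayes factor of the evidence already in hand = 1.2.
Odds after that evidence = (77/923) × 1.2 = 462/4615.
Target odds = 0.99/0.01 = 99.
Need 2.4ⁿ ≥ 99 ÷ (462/4615) = 13845/14.
2.4⁷ = 35831808/78125 falls short of 13845/14 but 2.4⁸ = 429981696/390625 reaches it, so n = 8.

8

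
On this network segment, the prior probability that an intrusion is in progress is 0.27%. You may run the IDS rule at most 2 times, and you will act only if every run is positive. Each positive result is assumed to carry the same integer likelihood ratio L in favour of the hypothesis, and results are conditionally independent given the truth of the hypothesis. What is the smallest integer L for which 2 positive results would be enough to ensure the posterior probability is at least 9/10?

Prior odds = 0.0027/0.9973 = 27/9973.
Target odds = 0.9/0.1 = 9.
Need L² ≥ 9 ÷ (27/9973) = 9973/3.
57² = 3249 < 9973/3 ≤ 3364 = 58², so L = 58.

58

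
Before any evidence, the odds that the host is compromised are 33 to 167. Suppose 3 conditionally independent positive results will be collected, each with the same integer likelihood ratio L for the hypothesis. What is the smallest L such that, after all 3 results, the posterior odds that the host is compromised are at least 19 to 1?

Prior odds = 33/167.
Target odds = 19.
Need L³ ≥ 19 ÷ (33/167) = 3173/33.
4³ = 64 < 3173/33 ≤ 125 = 5³, so L = 5.

5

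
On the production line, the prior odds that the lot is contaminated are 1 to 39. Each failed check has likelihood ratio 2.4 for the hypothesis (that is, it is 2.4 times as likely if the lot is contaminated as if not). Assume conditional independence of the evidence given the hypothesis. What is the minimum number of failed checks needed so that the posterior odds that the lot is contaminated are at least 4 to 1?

6

Prior odds = 1/39.
Likelihood ratio per failed check = 2.4.
Target odds = 4.
Require 2.4ⁿ ≥ 4 ÷ (1/39) = 156.
2.4⁵ = 79.62624 falls short of 156 but 2.4⁶ = 2985984/15625 reaches it, so n = 6.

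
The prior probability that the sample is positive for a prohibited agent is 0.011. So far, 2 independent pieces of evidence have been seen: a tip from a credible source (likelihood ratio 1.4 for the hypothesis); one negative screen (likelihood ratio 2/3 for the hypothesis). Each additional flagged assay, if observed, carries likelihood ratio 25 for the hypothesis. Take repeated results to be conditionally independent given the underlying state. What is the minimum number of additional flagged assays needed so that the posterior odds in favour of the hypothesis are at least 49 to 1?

3

Prior odds = 0.011/0.989 = 11/989.
Combined Bayes factor of the evidence already in hand = 1.4 × (2/3) = 14/15.
Odds after that evidence = (11/989) × 14/15 = 154/14835.
Target odds = 49.
Need 25ⁿ ≥ 49 ÷ (154/14835) = 103845/22.
25² = 625 falls short of 103845/22 but 25³ = 15625 reaches it, so n = 3.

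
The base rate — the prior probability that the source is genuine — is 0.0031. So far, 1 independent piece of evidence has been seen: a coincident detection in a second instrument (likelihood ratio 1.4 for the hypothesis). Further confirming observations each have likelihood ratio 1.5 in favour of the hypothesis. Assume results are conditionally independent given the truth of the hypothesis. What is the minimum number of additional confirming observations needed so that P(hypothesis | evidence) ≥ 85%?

Prior odds = 0.0031/0.9969 = 31/9969.
Bayes factor of the evidence already in hand = 1.4.
Odds after that evidence = (31/9969) × 1.4 = 217/49845.
Target odds = 0.85/0.15 = 17/3.
Need 1.5ⁿ ≥ 17/3 ÷ (217/49845) = 282455/217.
1.5¹⁷ = 129140163/131072 falls short of 282455/217 but 1.5¹⁸ = 387420489/262144 reaches it, so n = 18.

18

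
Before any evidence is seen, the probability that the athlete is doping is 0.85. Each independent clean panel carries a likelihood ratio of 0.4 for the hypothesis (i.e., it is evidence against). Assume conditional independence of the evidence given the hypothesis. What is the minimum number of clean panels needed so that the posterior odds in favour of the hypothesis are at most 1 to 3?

Prior odds: 0.85 ÷ 0.15 = 17/3.
Likelihood ratio per clean panel = 0.4.
Target odds = 1/3.
Need (17/3) × 0.4ⁿ ≤ 1/3, i.e. 0.4ⁿ ≤ 1/17.
0.4³ = 0.064 is still above 1/17 but 0.4⁴ = 0.0256 is at or below it, so n = 4.

4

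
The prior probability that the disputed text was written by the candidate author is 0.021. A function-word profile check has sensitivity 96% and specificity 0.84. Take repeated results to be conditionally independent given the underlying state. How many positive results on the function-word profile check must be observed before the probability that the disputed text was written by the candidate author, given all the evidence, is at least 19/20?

4

Prior odds = 0.021/0.979 = 21/979.
False-positive rate = 1 − 0.84 = 0.16; likelihood ratio of a positive = 0.96/0.16 = 6.
Target posterior odds = 0.95/0.05 = 19.
Require 6ⁿ ≥ 19 ÷ (21/979) = 18601/21.
6³ = 216 falls short of 18601/21 but 6⁴ = 1296 reaches it, so n = 4.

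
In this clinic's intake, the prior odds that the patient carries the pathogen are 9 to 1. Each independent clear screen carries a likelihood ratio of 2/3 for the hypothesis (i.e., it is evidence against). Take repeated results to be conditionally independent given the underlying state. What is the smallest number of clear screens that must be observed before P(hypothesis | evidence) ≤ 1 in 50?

Prior odds = 9.
Likelihood ratio per clear screen = 2/3.
Target posterior odds = 0.02/0.98 = 1/49.
Need 9 × (2/3)ⁿ ≤ 1/49, i.e. (2/3)ⁿ ≤ 1/441.
(2/3)¹⁵ = 32768/14348907 is still above 1/441 but (2/3)¹⁶ = 65536/43046721 is at or below it, so n = 16.

16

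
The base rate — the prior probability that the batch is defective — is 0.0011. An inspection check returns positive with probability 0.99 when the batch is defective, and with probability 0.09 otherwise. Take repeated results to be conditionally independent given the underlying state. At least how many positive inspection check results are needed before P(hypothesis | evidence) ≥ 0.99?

Prior odds = 0.0011/0.9989 = 11/9989.
Likelihood ratio of a positive result = 0.99/0.09 = 11.
Target odds: 0.99 ÷ 0.01 = 99.
Need (11/9989) × 11ⁿ ≥ 99, i.e. 11ⁿ ≥ 89901.
11⁴ = 14641 falls short of 89901 but 11⁵ = 161051 reaches it, so n = 5.

5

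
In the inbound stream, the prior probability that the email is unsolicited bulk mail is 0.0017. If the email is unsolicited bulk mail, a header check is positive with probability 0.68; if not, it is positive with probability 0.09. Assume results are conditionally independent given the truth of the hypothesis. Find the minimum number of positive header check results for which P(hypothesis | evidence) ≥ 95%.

Prior odds = 0.0017/0.9983 = 17/9983.
Likelihood ratio of a positive = 0.68/0.09 = 68/9.
Target posterior odds = 0.95/0.05 = 19.
Require (68/9)ⁿ ≥ 19 ÷ (17/9983) = 189677/17.
(68/9)⁴ = 21381376/6561 falls short of 189677/17 but (68/9)⁵ ≈24622.5 reaches it, so n = 5.

5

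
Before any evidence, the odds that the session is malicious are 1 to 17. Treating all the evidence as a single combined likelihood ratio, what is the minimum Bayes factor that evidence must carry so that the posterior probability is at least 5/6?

85

Prior odds = 1/17.
Target odds = (5/6)/(1/6) = 5.
Required Bayes factor = 5 ÷ (1/17) = 85.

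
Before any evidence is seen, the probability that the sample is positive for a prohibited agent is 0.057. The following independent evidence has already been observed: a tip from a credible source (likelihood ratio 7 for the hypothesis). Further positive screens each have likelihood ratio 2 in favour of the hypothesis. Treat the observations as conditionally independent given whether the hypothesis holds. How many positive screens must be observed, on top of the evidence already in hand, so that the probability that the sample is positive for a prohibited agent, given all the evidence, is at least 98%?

Prior odds = 0.057/0.943 = 57/943.
Bayes factor of the evidence already in hand = 7.
Odds after that evidence = (57/943) × 7 = 399/943.
Target odds = 0.98/0.02 = 49.
Need 2ⁿ ≥ 49 ÷ (399/943) = 6601/57.
2⁶ = 64 falls short of 6601/57 but 2⁷ = 128 reaches it, so n = 7.

7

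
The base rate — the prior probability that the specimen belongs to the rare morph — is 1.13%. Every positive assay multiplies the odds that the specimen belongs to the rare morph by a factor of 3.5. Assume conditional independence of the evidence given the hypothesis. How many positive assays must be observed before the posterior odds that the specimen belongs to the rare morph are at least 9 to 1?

6

Prior odds = 0.0113/0.9887 = 113/9887.
Likelihood ratio per positive assay = 3.5.
Target odds = 9.
Need (113/9887) × 3.5ⁿ ≥ 9, i.e. 3.5ⁿ ≥ 88983/113.
3.5⁵ = 525.21875 falls short of 88983/113 but 3.5⁶ = 1838.265625 reaches it, so n = 6.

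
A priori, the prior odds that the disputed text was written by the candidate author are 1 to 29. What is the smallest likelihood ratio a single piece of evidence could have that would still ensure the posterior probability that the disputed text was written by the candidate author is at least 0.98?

Prior odds = 1/29.
Target odds = 0.98/0.02 = 49.
Required Bayes factor = 49 ÷ (1/29) = 1421.

1421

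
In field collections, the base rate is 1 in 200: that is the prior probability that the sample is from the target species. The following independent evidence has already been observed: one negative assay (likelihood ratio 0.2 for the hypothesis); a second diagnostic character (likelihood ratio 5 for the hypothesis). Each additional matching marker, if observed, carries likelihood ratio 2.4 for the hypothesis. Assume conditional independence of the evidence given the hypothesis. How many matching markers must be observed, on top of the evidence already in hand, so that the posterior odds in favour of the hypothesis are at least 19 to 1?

10

Prior odds = 0.005/0.995 = 1/199.
Combined Bayes factor of the evidence already in hand = 0.2 × 5 = 1.
Odds after that evidence = (1/199) × 1 = 1/199.
Target odds = 19.
Need 2.4ⁿ ≥ 19 ÷ (1/199) = 3781.
2.4⁹ ≈2641.81 falls short of 3781 but 2.4¹⁰ ≈6340.34 reaches it, so n = 10.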